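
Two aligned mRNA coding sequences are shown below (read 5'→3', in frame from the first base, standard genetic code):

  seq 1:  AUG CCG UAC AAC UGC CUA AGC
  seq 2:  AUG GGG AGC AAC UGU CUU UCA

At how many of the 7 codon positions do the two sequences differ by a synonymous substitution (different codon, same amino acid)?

Codon 1: AUG Met / AUG Met — identical.
Codon 2: CCG Pro / GGG Gly — nonsynonymous.
Codon 3: UAC Tyr / AGC Ser — nonsynonymous.
Codon 4: AAC Asn / AAC Asn — identical.
Codon 5: UGC Cys / UGU Cys — synonymous.
Codon 6: CUA Leu / CUU Leu — synonymous.
Codon 7: AGC Ser / UCA Ser — synonymous.
Synonymous differences: 3.

3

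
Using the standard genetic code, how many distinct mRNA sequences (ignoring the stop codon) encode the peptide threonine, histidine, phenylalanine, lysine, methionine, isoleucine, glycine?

Thr: 4 codons.
His: 2 codons.
Phe: 2 codons.
Lys: 2 codons.
Met: 1 codon.
Ile: 3 codons.
Gly: 4 codons.
4 × 2 × 2 × 2 × 1 × 3 × 4 = 384.

384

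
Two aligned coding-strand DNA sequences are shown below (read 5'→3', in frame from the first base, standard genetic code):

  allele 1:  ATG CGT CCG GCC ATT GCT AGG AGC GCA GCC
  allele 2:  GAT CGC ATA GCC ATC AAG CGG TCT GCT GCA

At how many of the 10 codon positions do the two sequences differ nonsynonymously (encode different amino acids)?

Codon 1: ATG Met / GAT Asp — nonsynonymous.
Codon 2: CGT Arg / CGC Arg — synonymous.
Codon 3: CCG Pro / ATA Ile — nonsynonymous.
Codon 4: GCC Ala / GCC Ala — identical.
Codon 5: ATT Ile / ATC Ile — synonymous.
Codon 6: GCT Ala / AAG Lys — nonsynonymous.
Codon 7: AGG Arg / CGG Arg — synonymous.
Codon 8: AGC Ser / TCT Ser — synonymous.
Codon 9: GCA Ala / GCT Ala — synonymous.
Codon 10: GCC Ala / GCA Ala — synonymous.
Nonsynonymous differences: 3.

3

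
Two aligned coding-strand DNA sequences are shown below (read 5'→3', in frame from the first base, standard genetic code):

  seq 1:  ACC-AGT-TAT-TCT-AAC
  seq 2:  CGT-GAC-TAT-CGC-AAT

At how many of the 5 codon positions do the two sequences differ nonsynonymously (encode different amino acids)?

Codon 1: ACC Thr / CGT Arg — nonsynonymous.
Codon 2: AGT Ser / GAC Asp — nonsynonymous.
Codon 3: TAT Tyr / TAT Tyr — identical.
Codon 4: TCT Ser / CGC Arg — nonsynonymous.
Codon 5: AAC Asn / AAT Asn — synonymous.
Nonsynonymous differences: 3.

3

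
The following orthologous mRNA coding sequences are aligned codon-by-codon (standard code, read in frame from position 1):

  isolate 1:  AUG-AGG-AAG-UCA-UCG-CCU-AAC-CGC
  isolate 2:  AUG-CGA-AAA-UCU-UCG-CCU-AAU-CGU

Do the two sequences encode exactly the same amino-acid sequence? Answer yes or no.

Codon 1: AUG Met / AUG Met — identical.
Codon 2: AGG Arg / CGA Arg — synonymous.
Codon 3: AAG Lys / AAA Lys — synonymous.
Codon 4: UCA Ser / UCU Ser — synonymous.
Codon 5: UCG Ser / UCG Ser — identical.
Codon 6: CCU Pro / CCU Pro — identical.
Codon 7: AAC Asn / AAU Asn — synonymous.
Codon 8: CGC Arg / CGU Arg — synonymous.
Nonsynonymous differences: 0 → same protein.

yes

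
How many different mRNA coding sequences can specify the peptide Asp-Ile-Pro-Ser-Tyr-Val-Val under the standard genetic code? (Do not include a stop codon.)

Asp: 2 codons.
Ile: 3 codons.
Pro: 4 codons.
Ser: 6 codons.
Tyr: 2 codons.
Val: 4 codons.
Val: 4 codons.
2 × 3 × 4 × 6 × 2 × 4 × 4 = 4608.

4608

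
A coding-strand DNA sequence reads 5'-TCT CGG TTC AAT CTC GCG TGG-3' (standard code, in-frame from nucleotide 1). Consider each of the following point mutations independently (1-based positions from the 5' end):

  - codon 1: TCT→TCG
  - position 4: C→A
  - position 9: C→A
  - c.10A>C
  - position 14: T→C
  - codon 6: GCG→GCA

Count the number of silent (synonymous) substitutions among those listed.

3

Codon 1: TCT (Ser) → TCG (Ser) — synonymous.
Codon 2: CGG (Arg) → AGG (Arg) — synonymous.
Codon 3: TTC (Phe) → TTA (Leu) — missense.
Codon 4: AAT (Asn) → CAT (His) — missense.
Codon 5: CTC (Leu) → CCC (Pro) — missense.
Codon 6: GCG (Ala) → GCA (Ala) — synonymous.
Synonymous: 3 of 6.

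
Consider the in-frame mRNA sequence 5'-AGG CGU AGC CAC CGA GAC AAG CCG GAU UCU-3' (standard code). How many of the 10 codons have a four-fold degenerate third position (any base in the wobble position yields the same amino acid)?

Codon 1 AGG (Arg): third position 2-fold.
Codon 2 CGU (Arg): third position 4-fold.
Codon 3 AGC (Ser): third position 2-fold.
Codon 4 CAC (His): third position 2-fold.
Codon 5 CGA (Arg): third position 4-fold.
Codon 6 GAC (Asp): third position 2-fold.
Codon 7 AAG (Lys): third position 2-fold.
Codon 8 CCG (Pro): third position 4-fold.
Codon 9 GAU (Asp): third position 2-fold.
Codon 10 UCU (Ser): third position 4-fold.
Four-fold degenerate third positions: 4.

4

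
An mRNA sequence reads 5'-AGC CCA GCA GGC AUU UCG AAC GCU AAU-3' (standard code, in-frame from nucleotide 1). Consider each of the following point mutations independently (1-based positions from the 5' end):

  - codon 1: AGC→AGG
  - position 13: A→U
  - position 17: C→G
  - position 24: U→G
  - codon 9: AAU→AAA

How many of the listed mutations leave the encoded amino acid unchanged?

1

Codon 1: AGC (Ser) → AGG (Arg) — missense.
Codon 5: AUU (Ile) → UUU (Phe) — missense.
Codon 6: UCG (Ser) → UGG (Trp) — missense.
Codon 8: GCU (Ala) → GCG (Ala) — synonymous.
Codon 9: AAU (Asn) → AAA (Lys) — missense.
Synonymous: 1 of 5.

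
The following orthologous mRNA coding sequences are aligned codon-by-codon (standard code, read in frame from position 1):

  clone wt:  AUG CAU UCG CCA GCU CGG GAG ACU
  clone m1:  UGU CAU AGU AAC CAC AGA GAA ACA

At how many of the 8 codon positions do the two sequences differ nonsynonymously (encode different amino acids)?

Codon 1: AUG Met / UGU Cys — nonsynonymous.
Codon 2: CAU His / CAU His — identical.
Codon 3: UCG Ser / AGU Ser — synonymous.
Codon 4: CCA Pro / AAC Asn — nonsynonymous.
Codon 5: GCU Ala / CAC His — nonsynonymous.
Codon 6: CGG Arg / AGA Arg — synonymous.
Codon 7: GAG Glu / GAA Glu — synonymous.
Codon 8: ACU Thr / ACA Thr — synonymous.
Nonsynonymous differences: 3.

3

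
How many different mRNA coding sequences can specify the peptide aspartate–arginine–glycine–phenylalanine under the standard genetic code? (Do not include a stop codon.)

Asp: 2 codons.
Arg: 6 codons.
Gly: 4 codons.
Phe: 2 codons.
2 × 6 × 4 × 2 = 96.

96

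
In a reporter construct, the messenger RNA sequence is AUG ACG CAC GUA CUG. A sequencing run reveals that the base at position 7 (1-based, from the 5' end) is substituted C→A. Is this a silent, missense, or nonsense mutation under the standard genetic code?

missense

Position 7 falls in codon 3: CAC → His.
After the substitution the codon is AAC → Asn.
His ≠ Asn, so this is a missense mutation.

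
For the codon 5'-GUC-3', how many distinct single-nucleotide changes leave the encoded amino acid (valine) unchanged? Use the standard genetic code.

Position 1: none → 0 synonymous.
Position 2: none → 0 synonymous.
Position 3: GUU, GUA, GUG → 3 synonymous.
Total: 0 + 0 + 3 = 3.

3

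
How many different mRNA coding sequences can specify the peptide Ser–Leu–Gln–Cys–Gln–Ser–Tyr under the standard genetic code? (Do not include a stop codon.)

Ser: 6 codons.
Leu: 6 codons.
Gln: 2 codons.
Cys: 2 codons.
Gln: 2 codons.
Ser: 6 codons.
Tyr: 2 codons.
6 × 6 × 2 × 2 × 2 × 6 × 2 = 3456.

3456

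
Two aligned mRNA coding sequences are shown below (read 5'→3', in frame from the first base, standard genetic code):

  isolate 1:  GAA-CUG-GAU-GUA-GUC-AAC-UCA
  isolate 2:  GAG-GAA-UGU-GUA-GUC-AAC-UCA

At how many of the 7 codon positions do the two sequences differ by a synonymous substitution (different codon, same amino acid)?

1

Codon 1: GAA Glu / GAG Glu — synonymous.
Codon 2: CUG Leu / GAA Glu — nonsynonymous.
Codon 3: GAU Asp / UGU Cys — nonsynonymous.
Codon 4: GUA Val / GUA Val — identical.
Codon 5: GUC Val / GUC Val — identical.
Codon 6: AAC Asn / AAC Asn — identical.
Codon 7: UCA Ser / UCA Ser — identical.
Synonymous differences: 1.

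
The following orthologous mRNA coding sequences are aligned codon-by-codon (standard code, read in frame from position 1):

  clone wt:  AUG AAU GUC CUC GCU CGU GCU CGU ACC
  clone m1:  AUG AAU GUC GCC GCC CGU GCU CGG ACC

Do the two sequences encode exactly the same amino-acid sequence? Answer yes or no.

no

Codon 1: AUG Met / AUG Met — identical.
Codon 2: AAU Asn / AAU Asn — identical.
Codon 3: GUC Val / GUC Val — identical.
Codon 4: CUC Leu / GCC Ala — nonsynonymous.
Codon 5: GCU Ala / GCC Ala — synonymous.
Codon 6: CGU Arg / CGU Arg — identical.
Codon 7: GCU Ala / GCU Ala — identical.
Codon 8: CGU Arg / CGG Arg — synonymous.
Codon 9: ACC Thr / ACC Thr — identical.
Nonsynonymous differences: 1 → different protein.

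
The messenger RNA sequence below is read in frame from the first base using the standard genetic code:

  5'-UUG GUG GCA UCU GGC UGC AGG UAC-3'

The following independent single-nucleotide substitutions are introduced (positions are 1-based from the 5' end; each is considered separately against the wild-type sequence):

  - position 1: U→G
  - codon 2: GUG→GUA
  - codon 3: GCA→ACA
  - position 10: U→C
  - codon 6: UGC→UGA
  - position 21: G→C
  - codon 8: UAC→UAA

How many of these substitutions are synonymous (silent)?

Codon 1: UUG (Leu) → GUG (Val) — missense.
Codon 2: GUG (Val) → GUA (Val) — synonymous.
Codon 3: GCA (Ala) → ACA (Thr) — missense.
Codon 4: UCU (Ser) → CCU (Pro) — missense.
Codon 6: UGC (Cys) → UGA (Stop) — nonsense.
Codon 7: AGG (Arg) → AGC (Ser) — missense.
Codon 8: UAC (Tyr) → UAA (Stop) — nonsense.
Synonymous: 1 of 7.

1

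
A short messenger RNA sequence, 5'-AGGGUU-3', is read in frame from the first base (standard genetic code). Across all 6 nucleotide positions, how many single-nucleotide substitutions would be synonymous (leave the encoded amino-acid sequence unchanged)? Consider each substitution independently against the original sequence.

5

Codon 1 (AGG, Arg): 2 synonymous substitutions.
Codon 2 (GUU, Val): 3 synonymous substitutions.
Total: 2 + 3 = 5.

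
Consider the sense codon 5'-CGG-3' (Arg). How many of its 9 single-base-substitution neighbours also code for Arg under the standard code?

Position 1: AGG → 1 synonymous.
Position 2: none → 0 synonymous.
Position 3: CGU, CGC, CGA → 3 synonymous.
Total: 1 + 0 + 3 = 4.

4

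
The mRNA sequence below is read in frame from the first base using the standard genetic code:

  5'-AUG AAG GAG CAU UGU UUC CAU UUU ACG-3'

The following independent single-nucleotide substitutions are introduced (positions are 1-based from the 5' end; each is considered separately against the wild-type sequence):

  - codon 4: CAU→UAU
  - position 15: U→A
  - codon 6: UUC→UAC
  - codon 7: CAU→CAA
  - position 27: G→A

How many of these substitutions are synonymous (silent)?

1

Codon 4: CAU (His) → UAU (Tyr) — missense.
Codon 5: UGU (Cys) → UGA (Stop) — nonsense.
Codon 6: UUC (Phe) → UAC (Tyr) — missense.
Codon 7: CAU (His) → CAA (Gln) — missense.
Codon 9: ACG (Thr) → ACA (Thr) — synonymous.
Synonymous: 1 of 5.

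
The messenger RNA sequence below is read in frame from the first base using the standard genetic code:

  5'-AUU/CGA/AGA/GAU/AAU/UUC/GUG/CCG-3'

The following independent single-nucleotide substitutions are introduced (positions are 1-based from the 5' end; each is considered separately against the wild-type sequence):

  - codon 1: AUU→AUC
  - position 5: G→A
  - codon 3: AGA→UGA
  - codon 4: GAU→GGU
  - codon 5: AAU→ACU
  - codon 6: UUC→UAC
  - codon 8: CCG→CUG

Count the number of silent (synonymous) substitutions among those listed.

Codon 1: AUU (Ile) → AUC (Ile) — synonymous.
Codon 2: CGA (Arg) → CAA (Gln) — missense.
Codon 3: AGA (Arg) → UGA (Stop) — nonsense.
Codon 4: GAU (Asp) → GGU (Gly) — missense.
Codon 5: AAU (Asn) → ACU (Thr) — missense.
Codon 6: UUC (Phe) → UAC (Tyr) — missense.
Codon 8: CCG (Pro) → CUG (Leu) — missense.
Synonymous: 1 of 7.

1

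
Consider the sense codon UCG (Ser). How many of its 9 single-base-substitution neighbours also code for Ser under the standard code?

Position 1: none → 0 synonymous.
Position 2: none → 0 synonymous.
Position 3: UCU, UCC, UCA → 3 synonymous.
Total: 0 + 0 + 3 = 3.

3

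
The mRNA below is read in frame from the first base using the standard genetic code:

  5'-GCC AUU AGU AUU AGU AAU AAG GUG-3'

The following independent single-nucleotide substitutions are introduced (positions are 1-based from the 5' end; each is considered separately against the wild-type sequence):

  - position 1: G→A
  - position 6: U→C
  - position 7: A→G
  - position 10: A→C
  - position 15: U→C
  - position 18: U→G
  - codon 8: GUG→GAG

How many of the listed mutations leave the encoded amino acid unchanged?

2

Codon 1: GCC (Ala) → ACC (Thr) — missense.
Codon 2: AUU (Ile) → AUC (Ile) — synonymous.
Codon 3: AGU (Ser) → GGU (Gly) — missense.
Codon 4: AUU (Ile) → CUU (Leu) — missense.
Codon 5: AGU (Ser) → AGC (Ser) — synonymous.
Codon 6: AAU (Asn) → AAG (Lys) — missense.
Codon 8: GUG (Val) → GAG (Glu) — missense.
Synonymous: 2 of 7.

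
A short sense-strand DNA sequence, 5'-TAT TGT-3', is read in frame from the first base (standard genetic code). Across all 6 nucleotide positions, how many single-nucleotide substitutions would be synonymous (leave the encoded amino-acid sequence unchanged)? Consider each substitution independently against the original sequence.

Codon 1 (TAT, Tyr): 1 synonymous substitution.
Codon 2 (TGT, Cys): 1 synonymous substitution.
Total: 1 + 1 = 2.

2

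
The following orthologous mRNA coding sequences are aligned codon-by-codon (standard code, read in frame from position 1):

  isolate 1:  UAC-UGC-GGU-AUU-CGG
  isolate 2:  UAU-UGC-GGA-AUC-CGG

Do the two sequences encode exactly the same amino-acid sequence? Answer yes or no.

yes

Codon 1: UAC Tyr / UAU Tyr — synonymous.
Codon 2: UGC Cys / UGC Cys — identical.
Codon 3: GGU Gly / GGA Gly — synonymous.
Codon 4: AUU Ile / AUC Ile — synonymous.
Codon 5: CGG Arg / CGG Arg — identical.
Nonsynonymous differences: 0 → same protein.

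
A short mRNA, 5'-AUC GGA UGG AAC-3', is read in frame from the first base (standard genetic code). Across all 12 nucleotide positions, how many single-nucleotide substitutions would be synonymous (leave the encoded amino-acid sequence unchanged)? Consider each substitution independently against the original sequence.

Codon 1 (AUC, Ile): 2 synonymous substitutions.
Codon 2 (GGA, Gly): 3 synonymous substitutions.
Codon 3 (UGG, Trp): 0 synonymous substitutions.
Codon 4 (AAC, Asn): 1 synonymous substitution.
Total: 2 + 3 + 0 + 1 = 6.

6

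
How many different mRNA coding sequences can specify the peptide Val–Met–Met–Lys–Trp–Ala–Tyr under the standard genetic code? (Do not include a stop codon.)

Val: 4 codons.
Met: 1 codon.
Met: 1 codon.
Lys: 2 codons.
Trp: 1 codon.
Ala: 4 codons.
Tyr: 2 codons.
4 × 1 × 1 × 2 × 1 × 4 × 2 = 64.

64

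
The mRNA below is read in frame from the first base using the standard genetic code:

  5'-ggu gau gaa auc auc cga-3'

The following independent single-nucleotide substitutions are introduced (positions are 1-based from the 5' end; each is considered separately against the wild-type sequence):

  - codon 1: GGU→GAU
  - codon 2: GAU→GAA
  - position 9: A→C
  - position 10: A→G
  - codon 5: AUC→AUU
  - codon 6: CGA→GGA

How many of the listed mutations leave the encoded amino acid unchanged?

Codon 1: GGU (Gly) → GAU (Asp) — missense.
Codon 2: GAU (Asp) → GAA (Glu) — missense.
Codon 3: GAA (Glu) → GAC (Asp) — missense.
Codon 4: AUC (Ile) → GUC (Val) — missense.
Codon 5: AUC (Ile) → AUU (Ile) — synonymous.
Codon 6: CGA (Arg) → GGA (Gly) — missense.
Synonymous: 1 of 6.

1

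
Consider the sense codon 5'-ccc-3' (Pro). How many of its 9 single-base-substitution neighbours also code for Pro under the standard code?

Position 1: none → 0 synonymous.
Position 2: none → 0 synonymous.
Position 3: CCT, CCA, CCG → 3 synonymous.
Total: 0 + 0 + 3 = 3.

3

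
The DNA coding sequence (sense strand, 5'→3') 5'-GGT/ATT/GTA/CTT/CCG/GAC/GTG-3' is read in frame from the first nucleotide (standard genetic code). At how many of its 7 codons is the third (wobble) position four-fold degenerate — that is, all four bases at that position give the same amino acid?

5

Codon 1 GGT (Gly): third position 4-fold.
Codon 2 ATT (Ile): third position 3-fold.
Codon 3 GTA (Val): third position 4-fold.
Codon 4 CTT (Leu): third position 4-fold.
Codon 5 CCG (Pro): third position 4-fold.
Codon 6 GAC (Asp): third position 2-fold.
Codon 7 GTG (Val): third position 4-fold.
Four-fold degenerate third positions: 5.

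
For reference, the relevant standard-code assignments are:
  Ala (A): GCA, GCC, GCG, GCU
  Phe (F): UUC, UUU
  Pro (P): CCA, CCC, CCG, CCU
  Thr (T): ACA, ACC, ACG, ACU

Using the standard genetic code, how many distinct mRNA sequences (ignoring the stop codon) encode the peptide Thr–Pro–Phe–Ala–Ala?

512

Thr: 4 codons.
Pro: 4 codons.
Phe: 2 codons.
Ala: 4 codons.
Ala: 4 codons.
4 × 4 × 2 × 4 × 4 = 512.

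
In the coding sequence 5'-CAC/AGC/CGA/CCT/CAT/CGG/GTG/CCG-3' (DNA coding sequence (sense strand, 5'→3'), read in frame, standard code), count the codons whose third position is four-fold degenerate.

5

Codon 1 CAC (His): third position 2-fold.
Codon 2 AGC (Ser): third position 2-fold.
Codon 3 CGA (Arg): third position 4-fold.
Codon 4 CCT (Pro): third position 4-fold.
Codon 5 CAT (His): third position 2-fold.
Codon 6 CGG (Arg): third position 4-fold.
Codon 7 GTG (Val): third position 4-fold.
Codon 8 CCG (Pro): third position 4-fold.
Four-fold degenerate third positions: 5.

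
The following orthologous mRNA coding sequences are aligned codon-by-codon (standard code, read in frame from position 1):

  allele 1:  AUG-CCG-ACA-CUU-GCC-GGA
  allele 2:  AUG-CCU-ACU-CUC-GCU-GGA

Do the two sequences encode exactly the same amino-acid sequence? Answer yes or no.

yes

Codon 1: AUG Met / AUG Met — identical.
Codon 2: CCG Pro / CCU Pro — synonymous.
Codon 3: ACA Thr / ACU Thr — synonymous.
Codon 4: CUU Leu / CUC Leu — synonymous.
Codon 5: GCC Ala / GCU Ala — synonymous.
Codon 6: GGA Gly / GGA Gly — identical.
Nonsynonymous differences: 0 → same protein.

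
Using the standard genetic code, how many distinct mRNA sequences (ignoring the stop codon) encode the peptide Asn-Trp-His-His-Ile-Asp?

Asn: 2 codons.
Trp: 1 codon.
His: 2 codons.
His: 2 codons.
Ile: 3 codons.
Asp: 2 codons.
2 × 1 × 2 × 2 × 3 × 2 = 48.

48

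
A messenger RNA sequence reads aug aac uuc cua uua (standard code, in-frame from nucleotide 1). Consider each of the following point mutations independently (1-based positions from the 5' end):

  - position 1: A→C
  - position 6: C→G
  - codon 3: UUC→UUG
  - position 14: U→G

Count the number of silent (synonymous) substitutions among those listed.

0

Codon 1: AUG (Met) → CUG (Leu) — missense.
Codon 2: AAC (Asn) → AAG (Lys) — missense.
Codon 3: UUC (Phe) → UUG (Leu) — missense.
Codon 5: UUA (Leu) → UGA (Stop) — nonsense.
Synonymous: 0 of 4.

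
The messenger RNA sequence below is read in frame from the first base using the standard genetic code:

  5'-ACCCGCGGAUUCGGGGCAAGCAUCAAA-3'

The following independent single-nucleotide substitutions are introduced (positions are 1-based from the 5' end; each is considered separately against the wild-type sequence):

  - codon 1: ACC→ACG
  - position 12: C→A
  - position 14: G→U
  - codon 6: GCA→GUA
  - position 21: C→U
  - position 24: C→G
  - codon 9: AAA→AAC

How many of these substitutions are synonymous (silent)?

2

Codon 1: ACC (Thr) → ACG (Thr) — synonymous.
Codon 4: UUC (Phe) → UUA (Leu) — missense.
Codon 5: GGG (Gly) → GUG (Val) — missense.
Codon 6: GCA (Ala) → GUA (Val) — missense.
Codon 7: AGC (Ser) → AGU (Ser) — synonymous.
Codon 8: AUC (Ile) → AUG (Met) — missense.
Codon 9: AAA (Lys) → AAC (Asn) — missense.
Synonymous: 2 of 7.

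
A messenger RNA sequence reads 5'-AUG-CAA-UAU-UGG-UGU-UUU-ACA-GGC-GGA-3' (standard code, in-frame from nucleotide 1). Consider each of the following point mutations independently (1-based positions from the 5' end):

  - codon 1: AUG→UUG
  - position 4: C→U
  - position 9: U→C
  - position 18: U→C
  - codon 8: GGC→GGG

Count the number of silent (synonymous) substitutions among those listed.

Codon 1: AUG (Met) → UUG (Leu) — missense.
Codon 2: CAA (Gln) → UAA (Stop) — nonsense.
Codon 3: UAU (Tyr) → UAC (Tyr) — synonymous.
Codon 6: UUU (Phe) → UUC (Phe) — synonymous.
Codon 8: GGC (Gly) → GGG (Gly) — synonymous.
Synonymous: 3 of 5.

3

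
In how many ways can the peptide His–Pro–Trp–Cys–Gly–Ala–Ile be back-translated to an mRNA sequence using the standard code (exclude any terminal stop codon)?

His: 2 codons.
Pro: 4 codons.
Trp: 1 codon.
Cys: 2 codons.
Gly: 4 codons.
Ala: 4 codons.
Ile: 3 codons.
2 × 4 × 1 × 2 × 4 × 4 × 3 = 768.

768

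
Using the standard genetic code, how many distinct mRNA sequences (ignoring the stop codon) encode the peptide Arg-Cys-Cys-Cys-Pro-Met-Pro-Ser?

Arg: 6 codons.
Cys: 2 codons.
Cys: 2 codons.
Cys: 2 codons.
Pro: 4 codons.
Met: 1 codon.
Pro: 4 codons.
Ser: 6 codons.
6 × 2 × 2 × 2 × 4 × 1 × 4 × 6 = 4608.

4608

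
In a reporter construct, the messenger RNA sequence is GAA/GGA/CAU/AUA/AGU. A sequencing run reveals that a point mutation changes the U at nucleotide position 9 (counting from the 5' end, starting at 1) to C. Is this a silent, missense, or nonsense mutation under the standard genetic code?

silent

Position 9 falls in codon 3: CAU → His.
After the substitution the codon is CAC → His.
Both encode His, so the change is synonymous.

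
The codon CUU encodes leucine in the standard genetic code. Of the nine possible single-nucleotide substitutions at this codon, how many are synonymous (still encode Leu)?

Position 1: none → 0 synonymous.
Position 2: none → 0 synonymous.
Position 3: CUC, CUA, CUG → 3 synonymous.
Total: 0 + 0 + 3 = 3.

3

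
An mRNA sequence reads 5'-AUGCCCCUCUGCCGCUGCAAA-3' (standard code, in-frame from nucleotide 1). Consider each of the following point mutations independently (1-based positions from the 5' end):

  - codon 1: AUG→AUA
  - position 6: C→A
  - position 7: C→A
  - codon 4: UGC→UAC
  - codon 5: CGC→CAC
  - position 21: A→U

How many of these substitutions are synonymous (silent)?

1

Codon 1: AUG (Met) → AUA (Ile) — missense.
Codon 2: CCC (Pro) → CCA (Pro) — synonymous.
Codon 3: CUC (Leu) → AUC (Ile) — missense.
Codon 4: UGC (Cys) → UAC (Tyr) — missense.
Codon 5: CGC (Arg) → CAC (His) — missense.
Codon 7: AAA (Lys) → AAU (Asn) — missense.
Synonymous: 1 of 6.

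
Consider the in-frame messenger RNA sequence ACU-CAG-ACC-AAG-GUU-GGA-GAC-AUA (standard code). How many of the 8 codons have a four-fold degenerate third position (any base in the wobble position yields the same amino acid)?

4

Codon 1 ACU (Thr): third position 4-fold.
Codon 2 CAG (Gln): third position 2-fold.
Codon 3 ACC (Thr): third position 4-fold.
Codon 4 AAG (Lys): third position 2-fold.
Codon 5 GUU (Val): third position 4-fold.
Codon 6 GGA (Gly): third position 4-fold.
Codon 7 GAC (Asp): third position 2-fold.
Codon 8 AUA (Ile): third position 3-fold.
Four-fold degenerate third positions: 4.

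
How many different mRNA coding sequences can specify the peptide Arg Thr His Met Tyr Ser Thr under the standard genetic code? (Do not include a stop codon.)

2304

Arg: 6 codons.
Thr: 4 codons.
His: 2 codons.
Met: 1 codon.
Tyr: 2 codons.
Ser: 6 codons.
Thr: 4 codons.
6 × 4 × 2 × 1 × 2 × 6 × 4 = 2304.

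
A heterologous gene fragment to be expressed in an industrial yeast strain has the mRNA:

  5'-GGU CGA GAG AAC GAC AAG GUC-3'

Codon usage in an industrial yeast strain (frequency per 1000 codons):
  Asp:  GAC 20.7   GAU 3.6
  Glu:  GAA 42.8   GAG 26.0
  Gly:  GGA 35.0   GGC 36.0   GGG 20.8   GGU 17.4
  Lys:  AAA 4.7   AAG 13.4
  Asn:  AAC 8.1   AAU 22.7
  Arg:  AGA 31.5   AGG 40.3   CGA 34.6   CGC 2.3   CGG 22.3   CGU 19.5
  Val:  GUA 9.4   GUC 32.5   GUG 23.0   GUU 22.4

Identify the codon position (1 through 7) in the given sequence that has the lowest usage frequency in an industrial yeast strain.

4

Codon 1 GGU (Gly): 17.4 per 1000.
Codon 2 CGA (Arg): 34.6 per 1000.
Codon 3 GAG (Glu): 26.0 per 1000.
Codon 4 AAC (Asn): 8.1 per 1000.
Codon 5 GAC (Asp): 20.7 per 1000.
Codon 6 AAG (Lys): 13.4 per 1000.
Codon 7 GUC (Val): 32.5 per 1000.
Lowest frequency is 8.1 at codon 4.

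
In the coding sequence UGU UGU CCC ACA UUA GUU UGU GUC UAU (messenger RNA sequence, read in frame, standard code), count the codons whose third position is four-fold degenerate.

4

Codon 1 UGU (Cys): third position 2-fold.
Codon 2 UGU (Cys): third position 2-fold.
Codon 3 CCC (Pro): third position 4-fold.
Codon 4 ACA (Thr): third position 4-fold.
Codon 5 UUA (Leu): third position 2-fold.
Codon 6 GUU (Val): third position 4-fold.
Codon 7 UGU (Cys): third position 2-fold.
Codon 8 GUC (Val): third position 4-fold.
Codon 9 UAU (Tyr): third position 2-fold.
Four-fold degenerate third positions: 4.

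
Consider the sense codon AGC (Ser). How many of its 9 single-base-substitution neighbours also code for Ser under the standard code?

1

Position 1: none → 0 synonymous.
Position 2: none → 0 synonymous.
Position 3: AGU → 1 synonymous.
Total: 0 + 0 + 1 = 1.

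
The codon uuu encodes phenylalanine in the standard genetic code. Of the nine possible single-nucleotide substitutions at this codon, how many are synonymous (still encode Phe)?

1

Position 1: none → 0 synonymous.
Position 2: none → 0 synonymous.
Position 3: UUC → 1 synonymous.
Total: 0 + 0 + 1 = 1.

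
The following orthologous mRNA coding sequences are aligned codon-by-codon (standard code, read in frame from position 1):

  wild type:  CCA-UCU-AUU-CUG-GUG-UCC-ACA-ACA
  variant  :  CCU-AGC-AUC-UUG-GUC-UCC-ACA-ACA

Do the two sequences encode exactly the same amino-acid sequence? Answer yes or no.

yes

Codon 1: CCA Pro / CCU Pro — synonymous.
Codon 2: UCU Ser / AGC Ser — synonymous.
Codon 3: AUU Ile / AUC Ile — synonymous.
Codon 4: CUG Leu / UUG Leu — synonymous.
Codon 5: GUG Val / GUC Val — synonymous.
Codon 6: UCC Ser / UCC Ser — identical.
Codon 7: ACA Thr / ACA Thr — identical.
Codon 8: ACA Thr / ACA Thr — identical.
Nonsynonymous differences: 0 → same protein.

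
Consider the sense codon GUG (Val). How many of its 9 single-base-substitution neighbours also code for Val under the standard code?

3

Position 1: none → 0 synonymous.
Position 2: none → 0 synonymous.
Position 3: GUU, GUC, GUA → 3 synonymous.
Total: 0 + 0 + 3 = 3.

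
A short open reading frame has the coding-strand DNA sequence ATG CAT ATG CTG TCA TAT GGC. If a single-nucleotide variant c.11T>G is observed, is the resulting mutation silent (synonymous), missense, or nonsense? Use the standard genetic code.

Position 11 falls in codon 4: CTG → Leu.
After the substitution the codon is CGG → Arg.
Leu ≠ Arg, so this is a missense mutation.

missense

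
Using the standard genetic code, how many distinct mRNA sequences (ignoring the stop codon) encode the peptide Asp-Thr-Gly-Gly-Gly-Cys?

1024

Asp: 2 codons.
Thr: 4 codons.
Gly: 4 codons.
Gly: 4 codons.
Gly: 4 codons.
Cys: 2 codons.
2 × 4 × 4 × 4 × 4 × 2 = 1024.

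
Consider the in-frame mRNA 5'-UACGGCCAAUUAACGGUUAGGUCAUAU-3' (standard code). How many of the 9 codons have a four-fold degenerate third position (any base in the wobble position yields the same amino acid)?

Codon 1 UAC (Tyr): third position 2-fold.
Codon 2 GGC (Gly): third position 4-fold.
Codon 3 CAA (Gln): third position 2-fold.
Codon 4 UUA (Leu): third position 2-fold.
Codon 5 ACG (Thr): third position 4-fold.
Codon 6 GUU (Val): third position 4-fold.
Codon 7 AGG (Arg): third position 2-fold.
Codon 8 UCA (Ser): third position 4-fold.
Codon 9 UAU (Tyr): third position 2-fold.
Four-fold degenerate third positions: 4.

4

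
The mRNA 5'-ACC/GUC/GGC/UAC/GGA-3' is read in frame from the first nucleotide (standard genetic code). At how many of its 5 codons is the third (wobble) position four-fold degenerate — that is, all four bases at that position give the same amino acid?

4

Codon 1 ACC (Thr): third position 4-fold.
Codon 2 GUC (Val): third position 4-fold.
Codon 3 GGC (Gly): third position 4-fold.
Codon 4 UAC (Tyr): third position 2-fold.
Codon 5 GGA (Gly): third position 4-fold.
Four-fold degenerate third positions: 4.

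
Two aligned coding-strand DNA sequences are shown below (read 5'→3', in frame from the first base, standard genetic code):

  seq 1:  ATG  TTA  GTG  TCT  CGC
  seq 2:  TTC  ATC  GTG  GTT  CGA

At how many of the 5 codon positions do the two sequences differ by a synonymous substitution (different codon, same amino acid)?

1

Codon 1: ATG Met / TTC Phe — nonsynonymous.
Codon 2: TTA Leu / ATC Ile — nonsynonymous.
Codon 3: GTG Val / GTG Val — identical.
Codon 4: TCT Ser / GTT Val — nonsynonymous.
Codon 5: CGC Arg / CGA Arg — synonymous.
Synonymous differences: 1.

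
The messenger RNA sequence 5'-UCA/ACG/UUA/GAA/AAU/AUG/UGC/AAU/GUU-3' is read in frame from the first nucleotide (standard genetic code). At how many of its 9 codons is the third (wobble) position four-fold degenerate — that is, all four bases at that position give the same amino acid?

3

Codon 1 UCA (Ser): third position 4-fold.
Codon 2 ACG (Thr): third position 4-fold.
Codon 3 UUA (Leu): third position 2-fold.
Codon 4 GAA (Glu): third position 2-fold.
Codon 5 AAU (Asn): third position 2-fold.
Codon 6 AUG (Met): third position 1-fold.
Codon 7 UGC (Cys): third position 2-fold.
Codon 8 AAU (Asn): third position 2-fold.
Codon 9 GUU (Val): third position 4-fold.
Four-fold degenerate third positions: 3.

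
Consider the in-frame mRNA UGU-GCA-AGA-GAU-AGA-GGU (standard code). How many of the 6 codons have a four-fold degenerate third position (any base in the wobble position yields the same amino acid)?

Codon 1 UGU (Cys): third position 2-fold.
Codon 2 GCA (Ala): third position 4-fold.
Codon 3 AGA (Arg): third position 2-fold.
Codon 4 GAU (Asp): third position 2-fold.
Codon 5 AGA (Arg): third position 2-fold.
Codon 6 GGU (Gly): third position 4-fold.
Four-fold degenerate third positions: 2.

2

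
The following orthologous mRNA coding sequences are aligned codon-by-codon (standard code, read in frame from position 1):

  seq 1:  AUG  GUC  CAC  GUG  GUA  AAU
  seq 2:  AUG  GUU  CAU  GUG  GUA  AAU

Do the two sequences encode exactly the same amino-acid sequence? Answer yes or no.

Codon 1: AUG Met / AUG Met — identical.
Codon 2: GUC Val / GUU Val — synonymous.
Codon 3: CAC His / CAU His — synonymous.
Codon 4: GUG Val / GUG Val — identical.
Codon 5: GUA Val / GUA Val — identical.
Codon 6: AAU Asn / AAU Asn — identical.
Nonsynonymous differences: 0 → same protein.

yes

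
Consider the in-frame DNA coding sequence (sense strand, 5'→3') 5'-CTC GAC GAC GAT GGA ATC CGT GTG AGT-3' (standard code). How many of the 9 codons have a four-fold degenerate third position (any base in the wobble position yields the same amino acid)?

Codon 1 CTC (Leu): third position 4-fold.
Codon 2 GAC (Asp): third position 2-fold.
Codon 3 GAC (Asp): third position 2-fold.
Codon 4 GAT (Asp): third position 2-fold.
Codon 5 GGA (Gly): third position 4-fold.
Codon 6 ATC (Ile): third position 3-fold.
Codon 7 CGT (Arg): third position 4-fold.
Codon 8 GTG (Val): third position 4-fold.
Codon 9 AGT (Ser): third position 2-fold.
Four-fold degenerate third positions: 4.

4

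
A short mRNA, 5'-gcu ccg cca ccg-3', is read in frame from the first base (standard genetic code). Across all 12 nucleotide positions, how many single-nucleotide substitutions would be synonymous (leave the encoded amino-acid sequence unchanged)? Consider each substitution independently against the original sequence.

12

Codon 1 (GCU, Ala): 3 synonymous substitutions.
Codon 2 (CCG, Pro): 3 synonymous substitutions.
Codon 3 (CCA, Pro): 3 synonymous substitutions.
Codon 4 (CCG, Pro): 3 synonymous substitutions.
Total: 3 + 3 + 3 + 3 = 12.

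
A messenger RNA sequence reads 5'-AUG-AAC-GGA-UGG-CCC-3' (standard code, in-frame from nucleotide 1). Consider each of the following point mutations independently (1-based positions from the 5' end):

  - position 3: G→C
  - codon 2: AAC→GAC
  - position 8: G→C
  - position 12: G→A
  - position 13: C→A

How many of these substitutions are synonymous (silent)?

0

Codon 1: AUG (Met) → AUC (Ile) — missense.
Codon 2: AAC (Asn) → GAC (Asp) — missense.
Codon 3: GGA (Gly) → GCA (Ala) — missense.
Codon 4: UGG (Trp) → UGA (Stop) — nonsense.
Codon 5: CCC (Pro) → ACC (Thr) — missense.
Synonymous: 0 of 5.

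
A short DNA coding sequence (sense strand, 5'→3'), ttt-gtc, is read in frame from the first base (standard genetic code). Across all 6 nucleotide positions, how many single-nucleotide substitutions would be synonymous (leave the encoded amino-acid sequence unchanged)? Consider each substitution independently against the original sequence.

4

Codon 1 (TTT, Phe): 1 synonymous substitution.
Codon 2 (GTC, Val): 3 synonymous substitutions.
Total: 1 + 3 = 4.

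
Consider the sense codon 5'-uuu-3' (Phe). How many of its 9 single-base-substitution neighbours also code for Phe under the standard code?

Position 1: none → 0 synonymous.
Position 2: none → 0 synonymous.
Position 3: UUC → 1 synonymous.
Total: 0 + 0 + 1 = 1.

1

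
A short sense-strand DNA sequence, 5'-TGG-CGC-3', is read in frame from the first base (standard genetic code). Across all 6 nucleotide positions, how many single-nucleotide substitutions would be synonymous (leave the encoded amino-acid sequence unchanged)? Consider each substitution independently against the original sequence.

Codon 1 (TGG, Trp): 0 synonymous substitutions.
Codon 2 (CGC, Arg): 3 synonymous substitutions.
Total: 0 + 3 = 3.

3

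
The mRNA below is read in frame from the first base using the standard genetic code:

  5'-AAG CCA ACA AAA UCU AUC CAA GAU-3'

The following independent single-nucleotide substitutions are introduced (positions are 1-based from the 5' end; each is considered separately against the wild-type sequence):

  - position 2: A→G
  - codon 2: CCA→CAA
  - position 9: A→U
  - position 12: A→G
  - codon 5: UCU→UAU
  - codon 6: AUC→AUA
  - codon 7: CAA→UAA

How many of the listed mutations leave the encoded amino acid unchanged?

Codon 1: AAG (Lys) → AGG (Arg) — missense.
Codon 2: CCA (Pro) → CAA (Gln) — missense.
Codon 3: ACA (Thr) → ACU (Thr) — synonymous.
Codon 4: AAA (Lys) → AAG (Lys) — synonymous.
Codon 5: UCU (Ser) → UAU (Tyr) — missense.
Codon 6: AUC (Ile) → AUA (Ile) — synonymous.
Codon 7: CAA (Gln) → UAA (Stop) — nonsense.
Synonymous: 3 of 7.

3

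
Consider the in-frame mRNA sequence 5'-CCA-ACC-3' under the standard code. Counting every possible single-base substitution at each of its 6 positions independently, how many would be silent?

Codon 1 (CCA, Pro): 3 synonymous substitutions.
Codon 2 (ACC, Thr): 3 synonymous substitutions.
Total: 3 + 3 = 6.

6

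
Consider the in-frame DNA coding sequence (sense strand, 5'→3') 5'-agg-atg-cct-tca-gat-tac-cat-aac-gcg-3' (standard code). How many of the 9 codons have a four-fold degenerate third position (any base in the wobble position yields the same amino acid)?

3

Codon 1 AGG (Arg): third position 2-fold.
Codon 2 ATG (Met): third position 1-fold.
Codon 3 CCT (Pro): third position 4-fold.
Codon 4 TCA (Ser): third position 4-fold.
Codon 5 GAT (Asp): third position 2-fold.
Codon 6 TAC (Tyr): third position 2-fold.
Codon 7 CAT (His): third position 2-fold.
Codon 8 AAC (Asn): third position 2-fold.
Codon 9 GCG (Ala): third position 4-fold.
Four-fold degenerate third positions: 3.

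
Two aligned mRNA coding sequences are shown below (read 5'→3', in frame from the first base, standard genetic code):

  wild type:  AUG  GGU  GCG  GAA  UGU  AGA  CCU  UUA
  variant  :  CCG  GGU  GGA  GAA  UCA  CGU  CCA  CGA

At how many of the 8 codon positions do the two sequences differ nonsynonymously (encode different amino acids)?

Codon 1: AUG Met / CCG Pro — nonsynonymous.
Codon 2: GGU Gly / GGU Gly — identical.
Codon 3: GCG Ala / GGA Gly — nonsynonymous.
Codon 4: GAA Glu / GAA Glu — identical.
Codon 5: UGU Cys / UCA Ser — nonsynonymous.
Codon 6: AGA Arg / CGU Arg — synonymous.
Codon 7: CCU Pro / CCA Pro — synonymous.
Codon 8: UUA Leu / CGA Arg — nonsynonymous.
Nonsynonymous differences: 4.

4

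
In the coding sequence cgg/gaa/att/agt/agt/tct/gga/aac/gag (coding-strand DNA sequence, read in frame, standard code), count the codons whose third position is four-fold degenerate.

3

Codon 1 CGG (Arg): third position 4-fold.
Codon 2 GAA (Glu): third position 2-fold.
Codon 3 ATT (Ile): third position 3-fold.
Codon 4 AGT (Ser): third position 2-fold.
Codon 5 AGT (Ser): third position 2-fold.
Codon 6 TCT (Ser): third position 4-fold.
Codon 7 GGA (Gly): third position 4-fold.
Codon 8 AAC (Asn): third position 2-fold.
Codon 9 GAG (Glu): third position 2-fold.
Four-fold degenerate third positions: 3.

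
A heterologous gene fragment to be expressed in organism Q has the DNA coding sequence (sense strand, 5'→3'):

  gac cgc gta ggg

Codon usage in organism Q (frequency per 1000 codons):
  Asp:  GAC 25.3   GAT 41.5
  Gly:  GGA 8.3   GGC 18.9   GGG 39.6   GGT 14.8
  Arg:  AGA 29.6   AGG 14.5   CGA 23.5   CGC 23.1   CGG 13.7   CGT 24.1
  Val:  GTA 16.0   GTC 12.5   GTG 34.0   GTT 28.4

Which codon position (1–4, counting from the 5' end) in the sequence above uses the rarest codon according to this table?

Codon 1 GAC (Asp): 25.3 per 1000.
Codon 2 CGC (Arg): 23.1 per 1000.
Codon 3 GTA (Val): 16.0 per 1000.
Codon 4 GGG (Gly): 39.6 per 1000.
Lowest frequency is 16.0 at codon 3.

3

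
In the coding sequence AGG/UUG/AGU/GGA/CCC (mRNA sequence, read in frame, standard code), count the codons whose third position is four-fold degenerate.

2

Codon 1 AGG (Arg): third position 2-fold.
Codon 2 UUG (Leu): third position 2-fold.
Codon 3 AGU (Ser): third position 2-fold.
Codon 4 GGA (Gly): third position 4-fold.
Codon 5 CCC (Pro): third position 4-fold.
Four-fold degenerate third positions: 2.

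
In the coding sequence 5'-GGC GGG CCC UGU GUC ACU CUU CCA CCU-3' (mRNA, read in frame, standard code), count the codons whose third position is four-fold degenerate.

Codon 1 GGC (Gly): third position 4-fold.
Codon 2 GGG (Gly): third position 4-fold.
Codon 3 CCC (Pro): third position 4-fold.
Codon 4 UGU (Cys): third position 2-fold.
Codon 5 GUC (Val): third position 4-fold.
Codon 6 ACU (Thr): third position 4-fold.
Codon 7 CUU (Leu): third position 4-fold.
Codon 8 CCA (Pro): third position 4-fold.
Codon 9 CCU (Pro): third position 4-fold.
Four-fold degenerate third positions: 8.

8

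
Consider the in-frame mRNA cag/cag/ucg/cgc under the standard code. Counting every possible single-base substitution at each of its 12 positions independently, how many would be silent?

Codon 1 (CAG, Gln): 1 synonymous substitution.
Codon 2 (CAG, Gln): 1 synonymous substitution.
Codon 3 (UCG, Ser): 3 synonymous substitutions.
Codon 4 (CGC, Arg): 3 synonymous substitutions.
Total: 1 + 1 + 3 + 3 = 8.

8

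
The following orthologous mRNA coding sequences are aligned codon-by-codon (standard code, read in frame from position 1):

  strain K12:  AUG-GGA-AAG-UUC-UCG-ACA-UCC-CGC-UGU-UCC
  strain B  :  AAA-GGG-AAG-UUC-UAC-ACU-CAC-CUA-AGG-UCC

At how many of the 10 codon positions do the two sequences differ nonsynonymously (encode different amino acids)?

Codon 1: AUG Met / AAA Lys — nonsynonymous.
Codon 2: GGA Gly / GGG Gly — synonymous.
Codon 3: AAG Lys / AAG Lys — identical.
Codon 4: UUC Phe / UUC Phe — identical.
Codon 5: UCG Ser / UAC Tyr — nonsynonymous.
Codon 6: ACA Thr / ACU Thr — synonymous.
Codon 7: UCC Ser / CAC His — nonsynonymous.
Codon 8: CGC Arg / CUA Leu — nonsynonymous.
Codon 9: UGU Cys / AGG Arg — nonsynonymous.
Codon 10: UCC Ser / UCC Ser — identical.
Nonsynonymous differences: 5.

5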